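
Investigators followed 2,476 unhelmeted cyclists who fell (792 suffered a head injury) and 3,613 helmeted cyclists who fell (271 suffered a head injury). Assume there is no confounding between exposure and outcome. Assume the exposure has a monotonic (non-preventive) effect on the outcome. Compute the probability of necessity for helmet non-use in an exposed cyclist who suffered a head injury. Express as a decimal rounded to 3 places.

p₁ = P(outcome | exposed) = 792/2476 = 0.31987
p₀ = P(outcome | unexposed) = 271/3613 = 0.075007
Under exogeneity and monotonicity, PN = (p₁ − p₀) / p₁.
PN = (0.31987 − 0.075007) / 0.31987 = 0.24486 / 0.31987 ≈ 0.7655

PN ≈ 0.766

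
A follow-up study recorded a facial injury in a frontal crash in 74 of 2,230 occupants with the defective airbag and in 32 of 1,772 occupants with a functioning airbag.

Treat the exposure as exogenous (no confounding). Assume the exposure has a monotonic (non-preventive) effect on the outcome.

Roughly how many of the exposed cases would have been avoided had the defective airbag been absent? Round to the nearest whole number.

about 34 cases

p₁ = P(outcome | exposed) = 74/2230 = 0.033184
p₀ = P(outcome | unexposed) = 32/1772 = 0.018059
PN = (p₁ − p₀)/p₁ = (0.033184 − 0.018059) / 0.033184 ≈ 0.45580.
Attributable cases ≈ PN × (exposed cases) = 0.45580 × 74 ≈ 33.73.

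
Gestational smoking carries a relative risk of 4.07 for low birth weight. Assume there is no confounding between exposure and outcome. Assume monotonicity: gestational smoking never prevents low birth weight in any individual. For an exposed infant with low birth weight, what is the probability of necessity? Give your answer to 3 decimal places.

PN ≈ 0.754

Under exogeneity and monotonicity, PN = (RR − 1) / RR = 1 − 1/RR.
PN = (4.07 − 1) / 4.07 = 3.07 / 4.07 ≈ 0.7543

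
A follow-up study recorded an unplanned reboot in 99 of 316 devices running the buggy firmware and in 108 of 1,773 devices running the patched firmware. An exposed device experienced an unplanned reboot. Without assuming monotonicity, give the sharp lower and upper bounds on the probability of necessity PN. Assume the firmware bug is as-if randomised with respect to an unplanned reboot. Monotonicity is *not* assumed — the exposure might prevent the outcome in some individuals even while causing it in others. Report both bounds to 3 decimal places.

0.806 ≤ PN ≤ 1.000

p₁ = P(outcome | exposed) = 99/316 = 0.31329
p₀ = P(outcome | unexposed) = 108/1773 = 0.060914
Under exogeneity alone the bounds on PN are max{0,(p₁−p₀)/p₁} ≤ PN ≤ min{1,(1−p₀)/p₁}.
  lower = (p₁ − p₀)/p₁ = 0.25238 / 0.31329 ≈ 0.8056
  upper = min{1, (1 − p₀)/p₁} = 0.93909 / 0.31329 ≈ 2.9975 → capped at 1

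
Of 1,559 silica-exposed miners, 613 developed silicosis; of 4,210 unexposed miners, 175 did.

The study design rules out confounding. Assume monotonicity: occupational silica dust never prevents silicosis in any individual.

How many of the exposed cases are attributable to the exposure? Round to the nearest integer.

p₁ = P(outcome | exposed) = 613/1559 = 0.3932
p₀ = P(outcome | unexposed) = 175/4210 = 0.041568
PN = (p₁ − p₀)/p₁ = (0.3932 − 0.041568) / 0.3932 ≈ 0.89428.
Attributable cases ≈ PN × (exposed cases) = 0.89428 × 613 ≈ 548.20.

about 548 cases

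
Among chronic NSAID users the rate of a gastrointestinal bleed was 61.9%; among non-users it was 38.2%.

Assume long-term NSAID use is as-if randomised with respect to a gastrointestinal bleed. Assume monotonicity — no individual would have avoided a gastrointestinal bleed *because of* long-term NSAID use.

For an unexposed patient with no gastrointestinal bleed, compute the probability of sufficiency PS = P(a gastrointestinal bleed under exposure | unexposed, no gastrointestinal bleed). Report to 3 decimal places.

p₁ = 0.619, p₀ = 0.382.
Under exogeneity and monotonicity, PS = (p₁ − p₀) / (1 − p₀).
PS = (0.619 − 0.382) / (1 − 0.382) = 0.237 / 0.618 ≈ 0.3835

PS ≈ 0.383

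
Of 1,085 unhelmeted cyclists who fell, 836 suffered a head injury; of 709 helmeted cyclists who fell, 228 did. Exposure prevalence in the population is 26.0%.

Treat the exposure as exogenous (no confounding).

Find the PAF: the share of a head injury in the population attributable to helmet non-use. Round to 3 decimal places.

PAF ≈ 0.266

p₁ = P(outcome | exposed) = 836/1085 = 0.77051
p₀ = P(outcome | unexposed) = 228/709 = 0.32158
Overall risk P(Y=1) = π·p₁ + (1−π)·p₀ = 0.26×0.77051 + 0.74×0.32158 = 0.4383.
Under exogeneity, PAF = [P(Y=1) − p₀] / P(Y=1).
PAF = (0.4383 − 0.32158) / 0.4383 ≈ 0.2663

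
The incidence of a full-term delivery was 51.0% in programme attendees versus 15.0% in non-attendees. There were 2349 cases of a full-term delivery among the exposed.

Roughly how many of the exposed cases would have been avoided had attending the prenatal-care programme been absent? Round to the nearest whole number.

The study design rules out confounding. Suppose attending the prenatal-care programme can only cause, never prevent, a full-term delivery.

p₁ = 0.51, p₀ = 0.15.
PN = (p₁ − p₀)/p₁ = (0.51 − 0.15) / 0.51 ≈ 0.70588.
Attributable cases ≈ PN × (exposed cases) = 0.70588 × 2349 ≈ 1658.12.

about 1658 cases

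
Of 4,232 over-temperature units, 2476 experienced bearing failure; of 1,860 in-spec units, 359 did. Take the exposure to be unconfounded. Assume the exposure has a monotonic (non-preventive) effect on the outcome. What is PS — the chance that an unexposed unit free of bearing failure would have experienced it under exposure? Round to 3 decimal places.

p₁ = P(outcome | exposed) = 2476/4232 = 0.58507
p₀ = P(outcome | unexposed) = 359/1860 = 0.19301
Under exogeneity and monotonicity, PS = (p₁ − p₀) / (1 − p₀).
PS = (0.58507 − 0.19301) / (1 − 0.19301) = 0.39206 / 0.80699 ≈ 0.4858

PS ≈ 0.486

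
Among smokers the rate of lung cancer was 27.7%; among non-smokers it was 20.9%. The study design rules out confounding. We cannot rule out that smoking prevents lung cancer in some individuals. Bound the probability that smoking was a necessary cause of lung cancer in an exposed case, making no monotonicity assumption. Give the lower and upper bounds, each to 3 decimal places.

0.245 ≤ PN ≤ 1.000

p₁ = 0.277, p₀ = 0.209.
Under exogeneity alone the bounds on PN are max{0,(p₁−p₀)/p₁} ≤ PN ≤ min{1,(1−p₀)/p₁}.
  lower = (p₁ − p₀)/p₁ = 0.068 / 0.277 ≈ 0.2455
  upper = min{1, (1 − p₀)/p₁} = 0.791 / 0.277 ≈ 2.8556 → capped at 1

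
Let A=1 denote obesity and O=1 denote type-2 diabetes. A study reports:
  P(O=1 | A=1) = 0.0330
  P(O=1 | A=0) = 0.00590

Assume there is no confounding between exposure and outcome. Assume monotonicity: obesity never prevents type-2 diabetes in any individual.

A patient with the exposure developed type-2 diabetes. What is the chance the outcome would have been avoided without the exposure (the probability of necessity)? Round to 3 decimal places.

PN ≈ 0.821

Let p₁ = 0.033, p₀ = 0.0059.
Under exogeneity and monotonicity, PN = (p₁ − p₀) / p₁.
PN = (0.033 − 0.0059) / 0.033 = 0.0271 / 0.033 ≈ 0.8212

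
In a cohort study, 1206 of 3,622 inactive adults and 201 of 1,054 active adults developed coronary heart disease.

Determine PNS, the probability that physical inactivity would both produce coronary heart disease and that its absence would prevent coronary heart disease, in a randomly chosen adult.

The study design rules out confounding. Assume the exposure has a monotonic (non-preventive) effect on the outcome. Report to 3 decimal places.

p₁ = P(outcome | exposed) = 1206/3622 = 0.33297
p₀ = P(outcome | unexposed) = 201/1054 = 0.1907
Under exogeneity and monotonicity, PNS = p₁ − p₀.
PNS = 0.33297 − 0.1907 = 0.14226

PNS ≈ 0.142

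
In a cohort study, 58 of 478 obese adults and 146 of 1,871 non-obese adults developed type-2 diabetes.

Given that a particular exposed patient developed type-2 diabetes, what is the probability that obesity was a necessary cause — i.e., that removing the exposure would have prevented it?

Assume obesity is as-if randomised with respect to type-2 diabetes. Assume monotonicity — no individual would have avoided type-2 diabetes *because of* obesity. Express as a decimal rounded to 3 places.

p₁ = P(outcome | exposed) = 58/478 = 0.12134
p₀ = P(outcome | unexposed) = 146/1871 = 0.078033
Under exogeneity and monotonicity, PN = (p₁ − p₀) / p₁.
PN = (0.12134 − 0.078033) / 0.12134 = 0.043306 / 0.12134 ≈ 0.3569

PN ≈ 0.357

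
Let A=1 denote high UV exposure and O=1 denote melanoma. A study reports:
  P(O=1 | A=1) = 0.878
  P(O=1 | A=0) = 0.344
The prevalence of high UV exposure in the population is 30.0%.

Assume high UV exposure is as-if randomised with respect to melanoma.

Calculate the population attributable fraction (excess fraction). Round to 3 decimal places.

PAF ≈ 0.318

Let p₁ = 0.878, p₀ = 0.344.
Overall risk P(Y=1) = π·p₁ + (1−π)·p₀ = 0.3×0.878 + 0.7×0.344 = 0.5042.
Under exogeneity, PAF = [P(Y=1) − p₀] / P(Y=1).
PAF = (0.5042 − 0.344) / 0.5042 ≈ 0.3177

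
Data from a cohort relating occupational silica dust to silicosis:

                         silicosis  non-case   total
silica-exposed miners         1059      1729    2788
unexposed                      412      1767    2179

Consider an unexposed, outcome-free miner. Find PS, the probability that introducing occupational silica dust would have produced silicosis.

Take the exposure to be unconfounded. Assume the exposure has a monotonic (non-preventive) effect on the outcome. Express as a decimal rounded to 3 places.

PS ≈ 0.235

p₁ = P(outcome | exposed) = 1059/2788 = 0.37984
p₀ = P(outcome | unexposed) = 412/2179 = 0.18908
Under exogeneity and monotonicity, PS = (p₁ − p₀) / (1 − p₀).
PS = (0.37984 − 0.18908) / (1 − 0.18908) = 0.19076 / 0.81092 ≈ 0.2352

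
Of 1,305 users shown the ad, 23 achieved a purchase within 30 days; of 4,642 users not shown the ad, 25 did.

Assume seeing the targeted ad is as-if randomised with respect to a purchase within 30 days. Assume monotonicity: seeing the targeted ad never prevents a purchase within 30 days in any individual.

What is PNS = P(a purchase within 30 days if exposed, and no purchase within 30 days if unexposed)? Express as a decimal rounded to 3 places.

p₁ = P(outcome | exposed) = 23/1305 = 0.017625
p₀ = P(outcome | unexposed) = 25/4642 = 0.0053856
Under exogeneity and monotonicity, PNS = p₁ − p₀.
PNS = 0.017625 − 0.0053856 = 0.012239

PNS ≈ 0.012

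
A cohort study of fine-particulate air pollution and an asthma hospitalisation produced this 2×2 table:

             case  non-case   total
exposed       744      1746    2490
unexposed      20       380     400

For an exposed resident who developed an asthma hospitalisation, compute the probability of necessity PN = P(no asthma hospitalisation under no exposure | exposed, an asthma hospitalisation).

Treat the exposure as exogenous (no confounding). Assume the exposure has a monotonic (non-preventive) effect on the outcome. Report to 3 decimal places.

PN ≈ 0.833

p₁ = P(outcome | exposed) = 744/2490 = 0.2988
p₀ = P(outcome | unexposed) = 20/400 = 0.05
Under exogeneity and monotonicity, PN = (p₁ − p₀)/p₁.
PN = (0.2988 − 0.05) / 0.2988 ≈ 0.8327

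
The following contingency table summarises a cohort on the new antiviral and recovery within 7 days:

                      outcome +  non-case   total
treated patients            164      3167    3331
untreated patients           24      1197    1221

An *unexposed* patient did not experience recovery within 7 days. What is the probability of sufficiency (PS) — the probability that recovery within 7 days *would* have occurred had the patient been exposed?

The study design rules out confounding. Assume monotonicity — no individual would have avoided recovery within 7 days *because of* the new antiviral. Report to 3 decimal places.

p₁ = P(outcome | exposed) = 164/3331 = 0.049234
p₀ = P(outcome | unexposed) = 24/1221 = 0.019656
Under exogeneity and monotonicity, PS = (p₁ − p₀)/(1 − p₀).
PS = (0.049234 − 0.019656) / 0.98034 ≈ 0.0302

PS ≈ 0.030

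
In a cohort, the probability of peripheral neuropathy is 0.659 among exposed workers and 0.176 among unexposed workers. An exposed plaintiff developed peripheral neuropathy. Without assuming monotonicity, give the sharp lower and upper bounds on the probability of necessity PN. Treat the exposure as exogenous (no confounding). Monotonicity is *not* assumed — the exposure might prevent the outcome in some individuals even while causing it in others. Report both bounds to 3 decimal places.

0.733 ≤ PN ≤ 1.000

Let p₁ = 0.659, p₀ = 0.176.
Under exogeneity alone the bounds on PN are max{0,(p₁−p₀)/p₁} ≤ PN ≤ min{1,(1−p₀)/p₁}.
  lower = (p₁ − p₀)/p₁ = 0.483 / 0.659 ≈ 0.7329
  upper = min{1, (1 − p₀)/p₁} = 0.824 / 0.659 ≈ 1.2504 → capped at 1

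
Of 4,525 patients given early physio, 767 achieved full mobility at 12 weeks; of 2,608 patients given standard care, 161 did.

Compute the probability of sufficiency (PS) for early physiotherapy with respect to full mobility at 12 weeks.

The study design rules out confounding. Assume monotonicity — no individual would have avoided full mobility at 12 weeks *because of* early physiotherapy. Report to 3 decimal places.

PS ≈ 0.115

p₁ = P(outcome | exposed) = 767/4525 = 0.1695
p₀ = P(outcome | unexposed) = 161/2608 = 0.061733
Under exogeneity and monotonicity, PS = (p₁ − p₀) / (1 − p₀).
PS = (0.1695 − 0.061733) / (1 − 0.061733) = 0.10777 / 0.93827 ≈ 0.1149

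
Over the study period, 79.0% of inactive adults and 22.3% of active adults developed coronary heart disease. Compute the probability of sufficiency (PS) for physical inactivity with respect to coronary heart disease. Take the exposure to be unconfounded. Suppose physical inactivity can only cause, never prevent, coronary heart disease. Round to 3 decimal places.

p₁ = 0.79, p₀ = 0.223.
Under exogeneity and monotonicity, PS = (p₁ − p₀) / (1 − p₀).
PS = (0.79 − 0.223) / (1 − 0.223) = 0.567 / 0.777 ≈ 0.7297

PS ≈ 0.730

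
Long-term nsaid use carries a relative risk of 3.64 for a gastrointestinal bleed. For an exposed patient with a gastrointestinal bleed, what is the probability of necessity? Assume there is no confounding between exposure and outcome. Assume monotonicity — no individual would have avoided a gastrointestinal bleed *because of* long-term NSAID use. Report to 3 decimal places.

PN ≈ 0.725

Under exogeneity and monotonicity, PN = (RR − 1) / RR = 1 − 1/RR.
PN = (3.64 − 1) / 3.64 = 2.64 / 3.64 ≈ 0.7253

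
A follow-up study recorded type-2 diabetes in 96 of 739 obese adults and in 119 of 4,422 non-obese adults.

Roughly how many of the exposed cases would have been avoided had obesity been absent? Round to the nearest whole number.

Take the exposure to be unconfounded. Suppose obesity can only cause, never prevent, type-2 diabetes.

p₁ = P(outcome | exposed) = 96/739 = 0.12991
p₀ = P(outcome | unexposed) = 119/4422 = 0.026911
PN = (p₁ − p₀)/p₁ = (0.12991 − 0.026911) / 0.12991 ≈ 0.79284.
Attributable cases ≈ PN × (exposed cases) = 0.79284 × 96 ≈ 76.11.

about 76 cases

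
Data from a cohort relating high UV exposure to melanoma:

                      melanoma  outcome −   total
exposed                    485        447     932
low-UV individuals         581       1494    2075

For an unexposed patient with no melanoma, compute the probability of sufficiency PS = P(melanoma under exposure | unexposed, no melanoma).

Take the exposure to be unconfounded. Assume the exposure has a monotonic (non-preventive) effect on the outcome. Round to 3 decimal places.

PS ≈ 0.334

p₁ = P(outcome | exposed) = 485/932 = 0.52039
p₀ = P(outcome | unexposed) = 581/2075 = 0.28
Under exogeneity and monotonicity, PS = (p₁ − p₀)/(1 − p₀).
PS = (0.52039 − 0.28) / 0.72 ≈ 0.3339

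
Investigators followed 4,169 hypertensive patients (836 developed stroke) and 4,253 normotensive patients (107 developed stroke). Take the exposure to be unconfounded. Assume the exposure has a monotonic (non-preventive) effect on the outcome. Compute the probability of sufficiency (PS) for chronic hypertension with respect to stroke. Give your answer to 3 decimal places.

p₁ = P(outcome | exposed) = 836/4169 = 0.20053
p₀ = P(outcome | unexposed) = 107/4253 = 0.025159
Under exogeneity and monotonicity, PS = (p₁ − p₀) / (1 − p₀).
PS = (0.20053 − 0.025159) / (1 − 0.025159) = 0.17537 / 0.97484 ≈ 0.1799

PS ≈ 0.180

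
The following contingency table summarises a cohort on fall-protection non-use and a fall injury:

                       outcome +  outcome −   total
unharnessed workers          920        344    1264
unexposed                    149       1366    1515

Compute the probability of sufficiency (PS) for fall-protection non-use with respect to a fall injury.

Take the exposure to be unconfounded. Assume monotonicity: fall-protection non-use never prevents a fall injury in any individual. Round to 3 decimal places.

PS ≈ 0.698

p₁ = P(outcome | exposed) = 920/1264 = 0.72785
p₀ = P(outcome | unexposed) = 149/1515 = 0.09835
Under exogeneity and monotonicity, PS = (p₁ − p₀)/(1 − p₀).
PS = (0.72785 − 0.09835) / 0.90165 ≈ 0.6982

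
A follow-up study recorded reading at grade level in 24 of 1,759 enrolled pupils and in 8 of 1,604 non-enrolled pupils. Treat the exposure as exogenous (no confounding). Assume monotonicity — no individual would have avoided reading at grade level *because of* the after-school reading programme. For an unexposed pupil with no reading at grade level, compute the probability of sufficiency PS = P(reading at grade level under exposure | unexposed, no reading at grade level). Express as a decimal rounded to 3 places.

p₁ = P(outcome | exposed) = 24/1759 = 0.013644
p₀ = P(outcome | unexposed) = 8/1604 = 0.0049875
Under exogeneity and monotonicity, PS = (p₁ − p₀) / (1 − p₀).
PS = (0.013644 − 0.0049875) / (1 − 0.0049875) = 0.0086566 / 0.99501 ≈ 0.0087

PS ≈ 0.009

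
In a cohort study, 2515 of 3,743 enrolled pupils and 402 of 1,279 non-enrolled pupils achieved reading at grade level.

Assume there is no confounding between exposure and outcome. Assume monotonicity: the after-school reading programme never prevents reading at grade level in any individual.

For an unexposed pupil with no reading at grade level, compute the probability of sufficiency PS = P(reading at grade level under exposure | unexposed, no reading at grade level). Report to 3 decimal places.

PS ≈ 0.522

p₁ = P(outcome | exposed) = 2515/3743 = 0.67192
p₀ = P(outcome | unexposed) = 402/1279 = 0.31431
Under exogeneity and monotonicity, PS = (p₁ − p₀) / (1 − p₀).
PS = (0.67192 − 0.31431) / (1 − 0.31431) = 0.35761 / 0.68569 ≈ 0.5215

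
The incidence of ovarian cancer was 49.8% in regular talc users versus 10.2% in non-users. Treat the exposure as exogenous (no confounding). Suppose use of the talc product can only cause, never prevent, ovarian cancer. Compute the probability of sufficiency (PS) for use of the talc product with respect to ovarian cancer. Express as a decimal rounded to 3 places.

p₁ = 0.498, p₀ = 0.102.
Under exogeneity and monotonicity, PS = (p₁ − p₀) / (1 − p₀).
PS = (0.498 − 0.102) / (1 − 0.102) = 0.396 / 0.898 ≈ 0.4410

PS ≈ 0.441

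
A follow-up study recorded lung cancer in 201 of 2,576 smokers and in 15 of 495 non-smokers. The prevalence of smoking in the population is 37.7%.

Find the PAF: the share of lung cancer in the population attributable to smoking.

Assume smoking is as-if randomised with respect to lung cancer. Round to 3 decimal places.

p₁ = P(outcome | exposed) = 201/2576 = 0.078028
p₀ = P(outcome | unexposed) = 15/495 = 0.030303
Overall risk P(Y=1) = π·p₁ + (1−π)·p₀ = 0.377×0.078028 + 0.623×0.030303 = 0.048295.
Under exogeneity, PAF = [P(Y=1) − p₀] / P(Y=1).
PAF = (0.048295 − 0.030303) / 0.048295 ≈ 0.3725

PAF ≈ 0.373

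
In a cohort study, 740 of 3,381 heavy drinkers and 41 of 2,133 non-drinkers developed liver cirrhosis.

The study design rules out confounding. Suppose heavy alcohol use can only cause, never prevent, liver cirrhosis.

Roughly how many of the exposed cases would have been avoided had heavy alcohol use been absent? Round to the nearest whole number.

about 675 cases

p₁ = P(outcome | exposed) = 740/3381 = 0.21887
p₀ = P(outcome | unexposed) = 41/2133 = 0.019222
PN = (p₁ − p₀)/p₁ = (0.21887 − 0.019222) / 0.21887 ≈ 0.91218.
Attributable cases ≈ PN × (exposed cases) = 0.91218 × 740 ≈ 675.01.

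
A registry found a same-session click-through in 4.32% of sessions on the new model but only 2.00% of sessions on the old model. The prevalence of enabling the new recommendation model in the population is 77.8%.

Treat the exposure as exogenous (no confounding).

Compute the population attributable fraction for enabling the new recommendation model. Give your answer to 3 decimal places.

PAF ≈ 0.474

p₁ = 0.0432, p₀ = 0.02.
Overall risk P(Y=1) = π·p₁ + (1−π)·p₀ = 0.778×0.0432 + 0.222×0.02 = 0.03805.
Under exogeneity, PAF = [P(Y=1) − p₀] / P(Y=1).
PAF = (0.03805 − 0.02) / 0.03805 ≈ 0.4744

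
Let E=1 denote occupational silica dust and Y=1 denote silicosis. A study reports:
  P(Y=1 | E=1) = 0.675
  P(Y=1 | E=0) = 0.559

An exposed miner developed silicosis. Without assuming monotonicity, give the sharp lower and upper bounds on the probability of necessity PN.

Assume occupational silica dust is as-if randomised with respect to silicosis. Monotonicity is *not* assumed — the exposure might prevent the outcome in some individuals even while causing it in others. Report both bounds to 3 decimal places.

0.172 ≤ PN ≤ 0.653

Let p₁ = 0.675, p₀ = 0.559.
Under exogeneity alone the bounds on PN are max{0,(p₁−p₀)/p₁} ≤ PN ≤ min{1,(1−p₀)/p₁}.
  lower = (p₁ − p₀)/p₁ = 0.116 / 0.675 ≈ 0.1719
  upper = min{1, (1 − p₀)/p₁} = 0.441 / 0.675 ≈ 0.6533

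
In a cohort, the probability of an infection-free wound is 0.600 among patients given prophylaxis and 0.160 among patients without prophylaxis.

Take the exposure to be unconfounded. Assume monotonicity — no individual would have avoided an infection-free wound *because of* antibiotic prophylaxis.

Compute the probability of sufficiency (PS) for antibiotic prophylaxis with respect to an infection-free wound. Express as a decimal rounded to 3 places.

Let p₁ = 0.6, p₀ = 0.16.
Under exogeneity and monotonicity, PS = (p₁ − p₀) / (1 − p₀).
PS = (0.6 − 0.16) / (1 − 0.16) = 0.44 / 0.84 ≈ 0.5238

PS ≈ 0.524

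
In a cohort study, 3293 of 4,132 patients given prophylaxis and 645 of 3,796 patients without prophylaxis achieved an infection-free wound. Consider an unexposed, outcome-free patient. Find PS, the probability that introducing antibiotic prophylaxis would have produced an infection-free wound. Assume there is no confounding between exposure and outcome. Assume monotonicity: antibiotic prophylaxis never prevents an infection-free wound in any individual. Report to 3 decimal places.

p₁ = P(outcome | exposed) = 3293/4132 = 0.79695
p₀ = P(outcome | unexposed) = 645/3796 = 0.16992
Under exogeneity and monotonicity, PS = (p₁ − p₀) / (1 − p₀).
PS = (0.79695 − 0.16992) / (1 − 0.16992) = 0.62703 / 0.83008 ≈ 0.7554

PS ≈ 0.755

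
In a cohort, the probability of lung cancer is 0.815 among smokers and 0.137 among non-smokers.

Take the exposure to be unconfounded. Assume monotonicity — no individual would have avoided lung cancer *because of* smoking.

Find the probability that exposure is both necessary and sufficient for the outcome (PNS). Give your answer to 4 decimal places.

PNS ≈ 0.6780

Let p₁ = 0.815, p₀ = 0.137.
Under exogeneity and monotonicity, PNS = p₁ − p₀.
PNS = 0.815 − 0.137 = 0.678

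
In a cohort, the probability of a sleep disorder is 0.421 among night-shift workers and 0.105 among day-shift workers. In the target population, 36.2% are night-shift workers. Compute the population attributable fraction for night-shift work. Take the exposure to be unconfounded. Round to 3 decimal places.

PAF ≈ 0.521

Let p₁ = 0.421, p₀ = 0.105.
Overall risk P(Y=1) = π·p₁ + (1−π)·p₀ = 0.362×0.421 + 0.638×0.105 = 0.21939.
Under exogeneity, PAF = [P(Y=1) − p₀] / P(Y=1).
PAF = (0.21939 − 0.105) / 0.21939 ≈ 0.5214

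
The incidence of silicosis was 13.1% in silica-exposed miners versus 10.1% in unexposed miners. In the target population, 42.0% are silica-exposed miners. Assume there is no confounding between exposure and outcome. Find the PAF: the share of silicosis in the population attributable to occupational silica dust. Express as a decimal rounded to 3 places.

p₁ = 0.131, p₀ = 0.101.
Overall risk P(Y=1) = π·p₁ + (1−π)·p₀ = 0.42×0.131 + 0.58×0.101 = 0.1136.
Under exogeneity, PAF = [P(Y=1) − p₀] / P(Y=1).
PAF = (0.1136 − 0.101) / 0.1136 ≈ 0.1109

PAF ≈ 0.111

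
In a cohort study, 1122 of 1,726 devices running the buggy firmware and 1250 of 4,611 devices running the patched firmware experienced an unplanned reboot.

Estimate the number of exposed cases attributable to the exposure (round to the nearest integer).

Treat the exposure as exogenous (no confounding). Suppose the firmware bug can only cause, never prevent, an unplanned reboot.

about 654 cases

p₁ = P(outcome | exposed) = 1122/1726 = 0.65006
p₀ = P(outcome | unexposed) = 1250/4611 = 0.27109
PN = (p₁ − p₀)/p₁ = (0.65006 − 0.27109) / 0.65006 ≈ 0.58297.
Attributable cases ≈ PN × (exposed cases) = 0.58297 × 1122 ≈ 654.10.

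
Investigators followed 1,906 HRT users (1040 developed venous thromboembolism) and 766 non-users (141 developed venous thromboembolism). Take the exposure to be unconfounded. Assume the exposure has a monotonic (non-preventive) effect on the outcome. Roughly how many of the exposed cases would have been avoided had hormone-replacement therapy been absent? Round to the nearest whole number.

p₁ = P(outcome | exposed) = 1040/1906 = 0.54565
p₀ = P(outcome | unexposed) = 141/766 = 0.18407
PN = (p₁ − p₀)/p₁ = (0.54565 − 0.18407) / 0.54565 ≈ 0.66265.
Attributable cases ≈ PN × (exposed cases) = 0.66265 × 1040 ≈ 689.16.

about 689 cases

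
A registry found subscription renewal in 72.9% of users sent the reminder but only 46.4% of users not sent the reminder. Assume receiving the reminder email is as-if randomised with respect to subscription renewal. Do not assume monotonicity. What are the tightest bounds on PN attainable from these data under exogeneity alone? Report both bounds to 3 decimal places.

p₁ = 0.729, p₀ = 0.464.
Under exogeneity alone the bounds on PN are max{0,(p₁−p₀)/p₁} ≤ PN ≤ min{1,(1−p₀)/p₁}.
  lower = (p₁ − p₀)/p₁ = 0.265 / 0.729 ≈ 0.3635
  upper = min{1, (1 − p₀)/p₁} = 0.536 / 0.729 ≈ 0.7353

0.364 ≤ PN ≤ 0.735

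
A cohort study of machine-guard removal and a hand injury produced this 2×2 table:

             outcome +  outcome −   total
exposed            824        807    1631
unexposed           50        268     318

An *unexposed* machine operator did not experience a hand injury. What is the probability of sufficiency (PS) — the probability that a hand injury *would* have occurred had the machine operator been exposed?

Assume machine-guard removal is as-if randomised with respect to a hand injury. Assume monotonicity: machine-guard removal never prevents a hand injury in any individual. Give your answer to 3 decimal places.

PS ≈ 0.413

p₁ = P(outcome | exposed) = 824/1631 = 0.50521
p₀ = P(outcome | unexposed) = 50/318 = 0.15723
Under exogeneity and monotonicity, PS = (p₁ − p₀) / (1 − p₀).
PS = (0.50521 − 0.15723) / (1 − 0.15723) = 0.34798 / 0.84277 ≈ 0.4129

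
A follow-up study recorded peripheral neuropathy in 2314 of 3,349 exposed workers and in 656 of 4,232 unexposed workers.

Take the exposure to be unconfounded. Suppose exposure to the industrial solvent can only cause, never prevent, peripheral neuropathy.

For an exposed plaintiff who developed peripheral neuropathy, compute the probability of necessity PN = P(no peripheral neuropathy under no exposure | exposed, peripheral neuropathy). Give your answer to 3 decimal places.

PN ≈ 0.776

p₁ = P(outcome | exposed) = 2314/3349 = 0.69095
p₀ = P(outcome | unexposed) = 656/4232 = 0.15501
Under exogeneity and monotonicity, PN = (p₁ − p₀) / p₁.
PN = (0.69095 − 0.15501) / 0.69095 = 0.53594 / 0.69095 ≈ 0.7757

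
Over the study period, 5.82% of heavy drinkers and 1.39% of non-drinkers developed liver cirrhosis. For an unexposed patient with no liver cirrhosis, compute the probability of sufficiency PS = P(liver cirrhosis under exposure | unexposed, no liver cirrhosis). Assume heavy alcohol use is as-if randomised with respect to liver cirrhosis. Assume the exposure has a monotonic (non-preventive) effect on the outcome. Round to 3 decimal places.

PS ≈ 0.045

p₁ = 0.0582, p₀ = 0.0139.
Under exogeneity and monotonicity, PS = (p₁ − p₀) / (1 − p₀).
PS = (0.0582 − 0.0139) / (1 − 0.0139) = 0.0443 / 0.9861 ≈ 0.0449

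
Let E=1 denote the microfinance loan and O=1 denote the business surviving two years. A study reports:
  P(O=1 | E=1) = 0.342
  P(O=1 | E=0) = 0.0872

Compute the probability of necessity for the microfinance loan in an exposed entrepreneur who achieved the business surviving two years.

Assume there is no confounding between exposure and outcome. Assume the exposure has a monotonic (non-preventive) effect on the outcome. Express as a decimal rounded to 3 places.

Let p₁ = 0.342, p₀ = 0.0872.
Under exogeneity and monotonicity, PN = (p₁ − p₀) / p₁.
PN = (0.342 − 0.0872) / 0.342 = 0.2548 / 0.342 ≈ 0.7450

PN ≈ 0.745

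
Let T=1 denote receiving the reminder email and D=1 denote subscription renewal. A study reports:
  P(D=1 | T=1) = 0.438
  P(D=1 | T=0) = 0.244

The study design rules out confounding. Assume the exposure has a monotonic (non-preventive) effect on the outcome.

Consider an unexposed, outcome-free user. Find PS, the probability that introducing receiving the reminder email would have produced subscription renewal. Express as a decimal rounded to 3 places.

PS ≈ 0.257

Let p₁ = 0.438, p₀ = 0.244.
Under exogeneity and monotonicity, PS = (p₁ − p₀) / (1 − p₀).
PS = (0.438 − 0.244) / (1 − 0.244) = 0.194 / 0.756 ≈ 0.2566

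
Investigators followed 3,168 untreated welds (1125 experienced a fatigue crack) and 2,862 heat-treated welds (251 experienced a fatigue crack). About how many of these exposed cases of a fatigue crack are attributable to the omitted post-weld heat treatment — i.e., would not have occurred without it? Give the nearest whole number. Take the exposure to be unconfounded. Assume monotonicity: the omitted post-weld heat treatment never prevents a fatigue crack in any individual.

about 847 cases

p₁ = P(outcome | exposed) = 1125/3168 = 0.35511
p₀ = P(outcome | unexposed) = 251/2862 = 0.087701
PN = (p₁ − p₀)/p₁ = (0.35511 − 0.087701) / 0.35511 ≈ 0.75303.
Attributable cases ≈ PN × (exposed cases) = 0.75303 × 1125 ≈ 847.16.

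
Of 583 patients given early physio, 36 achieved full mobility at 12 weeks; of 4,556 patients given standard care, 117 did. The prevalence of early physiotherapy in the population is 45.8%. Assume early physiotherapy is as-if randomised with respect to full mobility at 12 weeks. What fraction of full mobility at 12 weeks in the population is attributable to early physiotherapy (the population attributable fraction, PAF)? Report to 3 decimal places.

p₁ = P(outcome | exposed) = 36/583 = 0.06175
p₀ = P(outcome | unexposed) = 117/4556 = 0.02568
Overall risk P(Y=1) = π·p₁ + (1−π)·p₀ = 0.458×0.06175 + 0.542×0.02568 = 0.0422.
Under exogeneity, PAF = [P(Y=1) − p₀] / P(Y=1).
PAF = (0.0422 − 0.02568) / 0.0422 ≈ 0.3915

PAF ≈ 0.391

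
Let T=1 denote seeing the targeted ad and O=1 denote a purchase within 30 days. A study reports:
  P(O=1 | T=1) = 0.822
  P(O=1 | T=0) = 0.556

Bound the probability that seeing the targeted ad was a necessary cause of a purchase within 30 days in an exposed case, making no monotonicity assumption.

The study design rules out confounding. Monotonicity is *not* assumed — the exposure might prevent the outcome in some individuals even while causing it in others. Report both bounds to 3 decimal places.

Let p₁ = 0.822, p₀ = 0.556.
Under exogeneity alone the bounds on PN are max{0,(p₁−p₀)/p₁} ≤ PN ≤ min{1,(1−p₀)/p₁}.
  lower = (p₁ − p₀)/p₁ = 0.266 / 0.822 ≈ 0.3236
  upper = min{1, (1 − p₀)/p₁} = 0.444 / 0.822 ≈ 0.5401

0.324 ≤ PN ≤ 0.540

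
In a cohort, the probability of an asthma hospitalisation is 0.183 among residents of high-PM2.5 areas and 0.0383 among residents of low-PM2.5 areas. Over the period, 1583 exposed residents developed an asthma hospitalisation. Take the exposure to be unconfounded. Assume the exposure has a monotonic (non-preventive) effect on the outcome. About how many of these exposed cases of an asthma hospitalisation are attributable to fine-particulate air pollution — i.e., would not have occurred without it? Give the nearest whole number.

Let p₁ = 0.183, p₀ = 0.0383.
PN = (p₁ − p₀)/p₁ = (0.183 − 0.0383) / 0.183 ≈ 0.79071.
Attributable cases ≈ PN × (exposed cases) = 0.79071 × 1583 ≈ 1251.69.

about 1252 cases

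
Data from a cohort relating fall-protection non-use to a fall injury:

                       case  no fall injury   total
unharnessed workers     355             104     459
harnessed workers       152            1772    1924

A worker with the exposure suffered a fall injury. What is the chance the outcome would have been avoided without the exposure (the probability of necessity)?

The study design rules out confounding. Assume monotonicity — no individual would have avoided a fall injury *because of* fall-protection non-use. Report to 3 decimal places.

p₁ = P(outcome | exposed) = 355/459 = 0.77342
p₀ = P(outcome | unexposed) = 152/1924 = 0.079002
Under exogeneity and monotonicity, PN = (p₁ − p₀) / p₁.
PN = (0.77342 − 0.079002) / 0.77342 = 0.69442 / 0.77342 ≈ 0.8979

PN ≈ 0.898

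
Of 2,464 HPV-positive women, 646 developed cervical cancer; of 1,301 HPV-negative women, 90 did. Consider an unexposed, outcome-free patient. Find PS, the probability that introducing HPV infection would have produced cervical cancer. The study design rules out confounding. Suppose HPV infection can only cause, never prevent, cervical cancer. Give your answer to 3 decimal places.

p₁ = P(outcome | exposed) = 646/2464 = 0.26218
p₀ = P(outcome | unexposed) = 90/1301 = 0.069178
Under exogeneity and monotonicity, PS = (p₁ − p₀) / (1 − p₀).
PS = (0.26218 − 0.069178) / (1 − 0.069178) = 0.193 / 0.93082 ≈ 0.2073

PS ≈ 0.207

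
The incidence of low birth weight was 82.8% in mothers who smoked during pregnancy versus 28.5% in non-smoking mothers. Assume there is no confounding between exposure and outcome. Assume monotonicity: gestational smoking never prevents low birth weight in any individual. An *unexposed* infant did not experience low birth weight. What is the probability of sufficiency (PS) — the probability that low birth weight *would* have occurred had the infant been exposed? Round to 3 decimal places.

PS ≈ 0.759

p₁ = 0.828, p₀ = 0.285.
Under exogeneity and monotonicity, PS = (p₁ − p₀) / (1 − p₀).
PS = (0.828 − 0.285) / (1 − 0.285) = 0.543 / 0.715 ≈ 0.7594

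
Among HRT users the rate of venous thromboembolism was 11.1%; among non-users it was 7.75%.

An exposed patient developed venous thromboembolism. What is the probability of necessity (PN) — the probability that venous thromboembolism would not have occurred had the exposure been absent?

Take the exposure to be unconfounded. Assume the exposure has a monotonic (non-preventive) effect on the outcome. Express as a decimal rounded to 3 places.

PN ≈ 0.302

p₁ = 0.111, p₀ = 0.0775.
Under exogeneity and monotonicity, PN = (p₁ − p₀) / p₁.
PN = (0.111 − 0.0775) / 0.111 = 0.0335 / 0.111 ≈ 0.3018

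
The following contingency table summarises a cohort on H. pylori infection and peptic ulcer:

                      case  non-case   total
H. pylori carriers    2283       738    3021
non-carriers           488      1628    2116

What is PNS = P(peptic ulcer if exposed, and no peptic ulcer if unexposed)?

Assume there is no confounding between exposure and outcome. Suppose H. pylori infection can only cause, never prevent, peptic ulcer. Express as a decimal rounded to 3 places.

PNS ≈ 0.525

p₁ = P(outcome | exposed) = 2283/3021 = 0.75571
p₀ = P(outcome | unexposed) = 488/2116 = 0.23062
Under exogeneity and monotonicity, PNS = p₁ − p₀.
PNS = 0.75571 − 0.23062 = 0.52509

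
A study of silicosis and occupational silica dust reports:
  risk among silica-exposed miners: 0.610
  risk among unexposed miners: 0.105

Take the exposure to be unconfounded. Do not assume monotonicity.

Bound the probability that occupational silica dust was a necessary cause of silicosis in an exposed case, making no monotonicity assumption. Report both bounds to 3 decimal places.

0.828 ≤ PN ≤ 1.000

Let p₁ = 0.61, p₀ = 0.105.
Under exogeneity alone the bounds on PN are max{0,(p₁−p₀)/p₁} ≤ PN ≤ min{1,(1−p₀)/p₁}.
  lower = (p₁ − p₀)/p₁ = 0.505 / 0.61 ≈ 0.8279
  upper = min{1, (1 − p₀)/p₁} = 0.895 / 0.61 ≈ 1.4672 → capped at 1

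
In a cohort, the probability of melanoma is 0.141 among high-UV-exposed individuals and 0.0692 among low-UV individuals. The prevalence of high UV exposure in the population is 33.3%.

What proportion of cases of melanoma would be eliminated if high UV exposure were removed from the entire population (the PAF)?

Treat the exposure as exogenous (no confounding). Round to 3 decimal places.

Let p₁ = 0.141, p₀ = 0.0692.
Overall risk P(Y=1) = π·p₁ + (1−π)·p₀ = 0.333×0.141 + 0.667×0.0692 = 0.093109.
Under exogeneity, PAF = [P(Y=1) − p₀] / P(Y=1).
PAF = (0.093109 − 0.0692) / 0.093109 ≈ 0.2568

PAF ≈ 0.257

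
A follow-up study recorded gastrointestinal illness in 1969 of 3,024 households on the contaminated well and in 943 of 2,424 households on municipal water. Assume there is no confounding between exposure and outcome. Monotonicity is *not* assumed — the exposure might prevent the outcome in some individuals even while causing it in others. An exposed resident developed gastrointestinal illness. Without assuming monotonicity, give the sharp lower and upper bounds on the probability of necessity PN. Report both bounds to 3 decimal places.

0.403 ≤ PN ≤ 0.938

p₁ = P(outcome | exposed) = 1969/3024 = 0.65112
p₀ = P(outcome | unexposed) = 943/2424 = 0.38903
Under exogeneity alone the bounds on PN are max{0,(p₁−p₀)/p₁} ≤ PN ≤ min{1,(1−p₀)/p₁}.
  lower = (p₁ − p₀)/p₁ = 0.2621 / 0.65112 ≈ 0.4025
  upper = min{1, (1 − p₀)/p₁} = 0.61097 / 0.65112 ≈ 0.9383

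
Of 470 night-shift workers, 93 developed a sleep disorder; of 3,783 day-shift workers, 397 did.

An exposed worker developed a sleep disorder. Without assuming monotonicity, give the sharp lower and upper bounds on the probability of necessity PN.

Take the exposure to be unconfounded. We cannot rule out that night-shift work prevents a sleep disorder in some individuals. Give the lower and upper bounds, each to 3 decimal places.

0.470 ≤ PN ≤ 1.000

p₁ = P(outcome | exposed) = 93/470 = 0.19787
p₀ = P(outcome | unexposed) = 397/3783 = 0.10494
Under exogeneity alone the bounds on PN are max{0,(p₁−p₀)/p₁} ≤ PN ≤ min{1,(1−p₀)/p₁}.
  lower = (p₁ − p₀)/p₁ = 0.092929 / 0.19787 ≈ 0.4696
  upper = min{1, (1 − p₀)/p₁} = 0.89506 / 0.19787 ≈ 4.5234 → capped at 1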